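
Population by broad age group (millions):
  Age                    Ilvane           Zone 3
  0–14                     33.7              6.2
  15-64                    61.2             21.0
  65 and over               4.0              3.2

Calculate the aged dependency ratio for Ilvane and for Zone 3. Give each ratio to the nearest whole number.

Ilvane: 7
Zone 3: 15

Ilvane: 4.0 / 61.2 × 100 = 7
Zone 3: 3.2 / 21.0 × 100 = 15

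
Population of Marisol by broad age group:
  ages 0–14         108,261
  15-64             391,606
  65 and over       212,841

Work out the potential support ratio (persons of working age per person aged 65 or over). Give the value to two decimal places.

Potential support ratio = 391,606 / 212,841 = 1.84

Potential support ratio: 1.84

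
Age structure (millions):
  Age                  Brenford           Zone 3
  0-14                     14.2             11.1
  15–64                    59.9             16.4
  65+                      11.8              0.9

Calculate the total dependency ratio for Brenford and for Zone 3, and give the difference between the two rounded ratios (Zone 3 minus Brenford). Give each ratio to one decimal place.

Brenford: (14.2 + 11.8) / 59.9 × 100 = 26.0 / 59.9 × 100 = 43.4
Zone 3: (11.1 + 0.9) / 16.4 × 100 = 12.0 / 16.4 × 100 = 73.2

Brenford: 43.4
Zone 3: 73.2
Difference: +29.8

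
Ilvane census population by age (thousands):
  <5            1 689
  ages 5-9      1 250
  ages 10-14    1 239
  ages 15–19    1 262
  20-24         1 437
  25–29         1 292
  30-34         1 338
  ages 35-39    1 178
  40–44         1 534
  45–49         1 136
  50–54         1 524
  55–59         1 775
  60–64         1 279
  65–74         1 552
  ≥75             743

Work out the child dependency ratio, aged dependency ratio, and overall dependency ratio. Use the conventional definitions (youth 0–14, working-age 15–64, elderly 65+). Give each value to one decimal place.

Youth dependency ratio: 30.4
Old-age dependency ratio: 16.7
Total dependency ratio: 47.1

0–14: 1 689 + 1 250 + 1 239 = 4 178
15–64: 1 262 + 1 437 + 1 292 + 1 338 + 1 178 + 1 534 + 1 136 + 1 524 + 1 775 + 1 279 = 13 755
65+: 1 552 + 743 = 2 295
Youth dependency ratio = 4 178 / 13 755 × 100 = 30.4
Old-age dependency ratio = 2 295 / 13 755 × 100 = 16.7
Total dependency ratio = (4 178 + 2 295) / 13 755 × 100 = 6 473 / 13 755 × 100 = 47.1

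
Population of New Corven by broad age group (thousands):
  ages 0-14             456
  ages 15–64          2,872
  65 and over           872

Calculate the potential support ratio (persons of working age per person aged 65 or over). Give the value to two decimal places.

Potential support ratio = 2,872 / 872 = 3.29

Potential support ratio: 3.29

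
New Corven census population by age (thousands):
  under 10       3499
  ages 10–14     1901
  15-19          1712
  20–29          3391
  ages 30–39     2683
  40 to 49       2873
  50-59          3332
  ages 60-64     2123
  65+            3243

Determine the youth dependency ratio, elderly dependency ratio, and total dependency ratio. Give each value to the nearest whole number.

0–14: 3499 + 1901 = 5400
15–64: 1712 + 3391 + 2683 + 2873 + 3332 + 2123 = 16114
65+: 3243
Youth dependency ratio = 5400 / 16114 × 100 = 34
Old-age dependency ratio = 3243 / 16114 × 100 = 20
Total dependency ratio = (5400 + 3243) / 16114 × 100 = 8643 / 16114 × 100 = 54

Youth dependency ratio: 34
Old-age dependency ratio: 20
Total dependency ratio: 54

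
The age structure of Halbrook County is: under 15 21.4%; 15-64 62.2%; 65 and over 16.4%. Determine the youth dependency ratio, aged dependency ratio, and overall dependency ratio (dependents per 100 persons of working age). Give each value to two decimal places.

Youth dependency ratio = 21.4 / 62.2 × 100 = 34.41
Old-age dependency ratio = 16.4 / 62.2 × 100 = 26.37
Total dependency ratio = (21.4 + 16.4) / 62.2 × 100 = 37.8 / 62.2 × 100 = 60.77

Youth dependency ratio: 34.41
Old-age dependency ratio: 26.37
Total dependency ratio: 60.77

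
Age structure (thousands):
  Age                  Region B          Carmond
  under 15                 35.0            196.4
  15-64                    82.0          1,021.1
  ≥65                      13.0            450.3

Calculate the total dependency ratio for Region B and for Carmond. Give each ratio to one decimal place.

Region B: (35.0 + 13.0) / 82.0 × 100 = 48.0 / 82.0 × 100 = 58.5
Carmond: (196.4 + 450.3) / 1,021.1 × 100 = 646.7 / 1,021.1 × 100 = 63.3

Region B: 58.5
Carmond: 63.3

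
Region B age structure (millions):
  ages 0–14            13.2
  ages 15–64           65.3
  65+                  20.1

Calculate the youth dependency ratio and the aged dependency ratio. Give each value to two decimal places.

Youth dependency ratio = 13.2 / 65.3 × 100 = 20.21
Old-age dependency ratio = 20.1 / 65.3 × 100 = 30.78

Youth dependency ratio: 20.21
Old-age dependency ratio: 30.78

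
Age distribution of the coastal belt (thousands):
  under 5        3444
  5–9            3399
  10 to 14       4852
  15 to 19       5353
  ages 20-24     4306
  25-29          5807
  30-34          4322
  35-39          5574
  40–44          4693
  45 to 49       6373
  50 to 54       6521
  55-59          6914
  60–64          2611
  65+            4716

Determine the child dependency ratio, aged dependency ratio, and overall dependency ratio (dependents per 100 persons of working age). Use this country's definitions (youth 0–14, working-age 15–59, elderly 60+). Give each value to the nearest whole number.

Youth dependency ratio: 23
Old-age dependency ratio: 15
Total dependency ratio: 38

0–14: 3444 + 3399 + 4852 = 11695
15–59: 5353 + 4306 + 5807 + 4322 + 5574 + 4693 + 6373 + 6521 + 6914 = 49863
60+: 2611 + 4716 = 7327
Youth dependency ratio = 11695 / 49863 × 100 = 23
Old-age dependency ratio = 7327 / 49863 × 100 = 15
Total dependency ratio = (11695 + 7327) / 49863 × 100 = 19022 / 49863 × 100 = 38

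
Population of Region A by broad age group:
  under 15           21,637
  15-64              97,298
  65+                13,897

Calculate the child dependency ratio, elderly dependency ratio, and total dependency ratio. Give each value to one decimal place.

Youth dependency ratio: 22.2
Old-age dependency ratio: 14.3
Total dependency ratio: 36.5

Youth dependency ratio = 21,637 / 97,298 × 100 = 22.2
Old-age dependency ratio = 13,897 / 97,298 × 100 = 14.3
Total dependency ratio = (21,637 + 13,897) / 97,298 × 100 = 35,534 / 97,298 × 100 = 36.5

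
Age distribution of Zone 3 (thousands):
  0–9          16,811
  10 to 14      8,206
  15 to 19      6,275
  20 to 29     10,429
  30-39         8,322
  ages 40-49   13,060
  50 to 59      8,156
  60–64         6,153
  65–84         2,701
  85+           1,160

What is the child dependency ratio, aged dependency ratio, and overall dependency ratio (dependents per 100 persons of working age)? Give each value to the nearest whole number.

0–14: 16,811 + 8,206 = 25,017
15–64: 6,275 + 10,429 + 8,322 + 13,060 + 8,156 + 6,153 = 52,395
65+: 2,701 + 1,160 = 3,861
Youth dependency ratio = 25,017 / 52,395 × 100 = 48
Old-age dependency ratio = 3,861 / 52,395 × 100 = 7
Total dependency ratio = (25,017 + 3,861) / 52,395 × 100 = 28,878 / 52,395 × 100 = 55

Youth dependency ratio: 48
Old-age dependency ratio: 7
Total dependency ratio: 55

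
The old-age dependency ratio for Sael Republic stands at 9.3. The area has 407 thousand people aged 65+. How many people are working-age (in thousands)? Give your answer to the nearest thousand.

Working-age: 4376

Old-age dependency ratio = elderly / working-age × 100
9.3 = 407 / W × 100
⇒ 4376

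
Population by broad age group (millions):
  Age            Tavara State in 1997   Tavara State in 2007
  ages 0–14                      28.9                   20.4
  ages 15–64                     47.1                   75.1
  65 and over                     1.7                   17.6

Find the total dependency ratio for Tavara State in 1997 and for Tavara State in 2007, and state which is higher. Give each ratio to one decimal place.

Tavara State in 1997: (28.9 + 1.7) / 47.1 × 100 = 30.6 / 47.1 × 100 = 65.0
Tavara State in 2007: (20.4 + 17.6) / 75.1 × 100 = 38.0 / 75.1 × 100 = 50.6

Tavara State in 1997: 65.0
Tavara State in 2007: 50.6
Higher: Tavara State in 1997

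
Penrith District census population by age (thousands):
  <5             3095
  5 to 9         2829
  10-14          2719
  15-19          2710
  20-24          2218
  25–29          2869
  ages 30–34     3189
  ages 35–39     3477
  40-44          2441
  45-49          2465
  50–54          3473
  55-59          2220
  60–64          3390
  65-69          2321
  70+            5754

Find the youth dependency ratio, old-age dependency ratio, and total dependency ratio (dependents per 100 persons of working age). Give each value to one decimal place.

0–14: 3095 + 2829 + 2719 = 8643
15–64: 2710 + 2218 + 2869 + 3189 + 3477 + 2441 + 2465 + 3473 + 2220 + 3390 = 28452
65+: 2321 + 5754 = 8075
Youth dependency ratio = 8643 / 28452 × 100 = 30.4
Old-age dependency ratio = 8075 / 28452 × 100 = 28.4
Total dependency ratio = (8643 + 8075) / 28452 × 100 = 16718 / 28452 × 100 = 58.8

Youth dependency ratio: 30.4
Old-age dependency ratio: 28.4
Total dependency ratio: 58.8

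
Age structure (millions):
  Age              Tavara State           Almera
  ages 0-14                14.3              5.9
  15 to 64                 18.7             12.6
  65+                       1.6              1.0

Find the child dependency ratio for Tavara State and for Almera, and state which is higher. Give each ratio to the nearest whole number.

Tavara State: 14.3 / 18.7 × 100 = 76
Almera: 5.9 / 12.6 × 100 = 47

Tavara State: 76
Almera: 47
Higher: Tavara State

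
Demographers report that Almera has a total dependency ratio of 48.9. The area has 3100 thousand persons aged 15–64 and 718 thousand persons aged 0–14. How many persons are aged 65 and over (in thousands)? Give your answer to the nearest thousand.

Total dependency ratio = (youth + elderly) / working-age × 100
48.9 = (718 + E) / 3100 × 100
⇒ 798

Aged 65 and over: 798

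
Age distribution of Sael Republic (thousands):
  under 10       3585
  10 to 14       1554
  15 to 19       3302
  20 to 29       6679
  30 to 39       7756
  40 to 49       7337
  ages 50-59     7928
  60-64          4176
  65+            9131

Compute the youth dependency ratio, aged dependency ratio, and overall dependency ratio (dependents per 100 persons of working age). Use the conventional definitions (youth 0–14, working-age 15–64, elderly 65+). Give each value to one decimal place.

0–14: 3585 + 1554 = 5139
15–64: 3302 + 6679 + 7756 + 7337 + 7928 + 4176 = 37178
65+: 9131
Youth dependency ratio = 5139 / 37178 × 100 = 13.8
Old-age dependency ratio = 9131 / 37178 × 100 = 24.6
Total dependency ratio = (5139 + 9131) / 37178 × 100 = 14270 / 37178 × 100 = 38.4

Youth dependency ratio: 13.8
Old-age dependency ratio: 24.6
Total dependency ratio: 38.4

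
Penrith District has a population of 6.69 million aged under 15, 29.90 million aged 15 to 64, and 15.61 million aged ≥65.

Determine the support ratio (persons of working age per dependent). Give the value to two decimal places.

Support ratio = 29.90 / (6.69 + 15.61) = 29.90 / 22.30 = 1.34

Support ratio: 1.34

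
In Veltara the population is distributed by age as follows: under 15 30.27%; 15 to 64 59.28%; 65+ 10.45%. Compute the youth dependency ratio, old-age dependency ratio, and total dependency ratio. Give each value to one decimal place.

Youth dependency ratio = 30.27 / 59.28 × 100 = 51.1
Old-age dependency ratio = 10.45 / 59.28 × 100 = 17.6
Total dependency ratio = (30.27 + 10.45) / 59.28 × 100 = 40.72 / 59.28 × 100 = 68.7

Youth dependency ratio: 51.1
Old-age dependency ratio: 17.6
Total dependency ratio: 68.7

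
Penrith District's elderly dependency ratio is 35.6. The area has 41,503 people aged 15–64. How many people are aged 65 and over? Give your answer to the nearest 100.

Aged 65 and over: 14,800

Old-age dependency ratio = elderly / working-age × 100
35.6 = E / 41,503 × 100
⇒ 14,800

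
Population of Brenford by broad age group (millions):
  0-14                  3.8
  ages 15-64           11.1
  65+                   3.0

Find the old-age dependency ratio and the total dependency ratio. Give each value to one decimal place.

Old-age dependency ratio: 27.0
Total dependency ratio: 61.3

Old-age dependency ratio = 3.0 / 11.1 × 100 = 27.0
Total dependency ratio = (3.8 + 3.0) / 11.1 × 100 = 6.8 / 11.1 × 100 = 61.3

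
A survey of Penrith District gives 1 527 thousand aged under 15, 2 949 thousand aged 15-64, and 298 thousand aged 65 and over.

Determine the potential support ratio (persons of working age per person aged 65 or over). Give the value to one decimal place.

Potential support ratio: 9.9

Potential support ratio = 2 949 / 298 = 9.9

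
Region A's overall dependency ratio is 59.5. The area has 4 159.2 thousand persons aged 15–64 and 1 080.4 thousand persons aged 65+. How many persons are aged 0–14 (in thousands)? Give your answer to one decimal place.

Total dependency ratio = (youth + elderly) / working-age × 100
59.5 = (Y + 1 080.4) / 4 159.2 × 100
⇒ 1 394.3

Aged 0–14: 1 394.3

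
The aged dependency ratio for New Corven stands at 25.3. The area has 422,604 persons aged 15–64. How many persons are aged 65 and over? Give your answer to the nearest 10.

Old-age dependency ratio = elderly / working-age × 100
25.3 = E / 422,604 × 100
⇒ 106,920

Aged 65 and over: 106,920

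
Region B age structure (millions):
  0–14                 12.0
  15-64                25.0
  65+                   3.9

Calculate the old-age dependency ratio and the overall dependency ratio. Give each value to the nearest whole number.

Old-age dependency ratio = 3.9 / 25.0 × 100 = 16
Total dependency ratio = (12.0 + 3.9) / 25.0 × 100 = 15.9 / 25.0 × 100 = 64

Old-age dependency ratio: 16
Total dependency ratio: 64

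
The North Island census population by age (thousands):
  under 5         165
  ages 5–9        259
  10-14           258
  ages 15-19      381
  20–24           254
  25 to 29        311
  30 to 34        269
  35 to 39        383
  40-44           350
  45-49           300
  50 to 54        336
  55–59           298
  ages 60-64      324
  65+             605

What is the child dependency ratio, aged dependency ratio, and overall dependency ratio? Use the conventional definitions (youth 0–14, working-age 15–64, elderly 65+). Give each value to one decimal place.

0–14: 165 + 259 + 258 = 682
15–64: 381 + 254 + 311 + 269 + 383 + 350 + 300 + 336 + 298 + 324 = 3,206
65+: 605
Youth dependency ratio = 682 / 3,206 × 100 = 21.3
Old-age dependency ratio = 605 / 3,206 × 100 = 18.9
Total dependency ratio = (682 + 605) / 3,206 × 100 = 1,287 / 3,206 × 100 = 40.1

Youth dependency ratio: 21.3
Old-age dependency ratio: 18.9
Total dependency ratio: 40.1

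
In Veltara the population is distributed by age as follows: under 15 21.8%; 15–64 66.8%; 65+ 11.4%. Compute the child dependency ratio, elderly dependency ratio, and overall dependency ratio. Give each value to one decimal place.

Youth dependency ratio: 32.6
Old-age dependency ratio: 17.1
Total dependency ratio: 49.7

Youth dependency ratio = 21.8 / 66.8 × 100 = 32.6
Old-age dependency ratio = 11.4 / 66.8 × 100 = 17.1
Total dependency ratio = (21.8 + 11.4) / 66.8 × 100 = 33.2 / 66.8 × 100 = 49.7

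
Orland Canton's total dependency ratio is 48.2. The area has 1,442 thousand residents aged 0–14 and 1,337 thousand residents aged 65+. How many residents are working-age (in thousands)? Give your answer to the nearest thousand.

Total dependency ratio = (youth + elderly) / working-age × 100
48.2 = (1,442 + 1,337) / W × 100
⇒ 5,766

Working-age: 5,766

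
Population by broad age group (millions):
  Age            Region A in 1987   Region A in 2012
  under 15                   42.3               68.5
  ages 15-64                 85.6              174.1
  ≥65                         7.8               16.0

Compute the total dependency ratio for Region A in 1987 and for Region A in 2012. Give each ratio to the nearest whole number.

Region A in 1987: (42.3 + 7.8) / 85.6 × 100 = 50.1 / 85.6 × 100 = 59
Region A in 2012: (68.5 + 16.0) / 174.1 × 100 = 84.5 / 174.1 × 100 = 49

Region A in 1987: 59
Region A in 2012: 49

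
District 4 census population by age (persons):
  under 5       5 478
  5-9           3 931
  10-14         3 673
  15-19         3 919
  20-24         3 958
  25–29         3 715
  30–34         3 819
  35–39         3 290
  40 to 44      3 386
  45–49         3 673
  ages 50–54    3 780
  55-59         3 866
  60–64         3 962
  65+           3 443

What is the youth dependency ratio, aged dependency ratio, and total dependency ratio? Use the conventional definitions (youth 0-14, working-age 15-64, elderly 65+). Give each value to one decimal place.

Youth dependency ratio: 35.0
Old-age dependency ratio: 9.2
Total dependency ratio: 44.2

0–14: 5 478 + 3 931 + 3 673 = 13 082
15–64: 3 919 + 3 958 + 3 715 + 3 819 + 3 290 + 3 386 + 3 673 + 3 780 + 3 866 + 3 962 = 37 368
65+: 3 443
Youth dependency ratio = 13 082 / 37 368 × 100 = 35.0
Old-age dependency ratio = 3 443 / 37 368 × 100 = 9.2
Total dependency ratio = (13 082 + 3 443) / 37 368 × 100 = 16 525 / 37 368 × 100 = 44.2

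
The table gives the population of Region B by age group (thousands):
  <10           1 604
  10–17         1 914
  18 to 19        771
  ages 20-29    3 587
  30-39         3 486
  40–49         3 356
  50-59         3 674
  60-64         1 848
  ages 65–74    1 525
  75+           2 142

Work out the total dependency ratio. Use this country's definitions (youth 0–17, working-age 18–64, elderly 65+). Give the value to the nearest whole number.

0–17: 1 604 + 1 914 = 3 518
18–64: 771 + 3 587 + 3 486 + 3 356 + 3 674 + 1 848 = 16 722
65+: 1 525 + 2 142 = 3 667
Total dependency ratio = (3 518 + 3 667) / 16 722 × 100 = 7 185 / 16 722 × 100 = 43

Total dependency ratio: 43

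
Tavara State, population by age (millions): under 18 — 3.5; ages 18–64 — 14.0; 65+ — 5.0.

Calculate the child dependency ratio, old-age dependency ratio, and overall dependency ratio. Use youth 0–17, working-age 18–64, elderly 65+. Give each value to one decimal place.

Youth dependency ratio: 25.0
Old-age dependency ratio: 35.7
Total dependency ratio: 60.7

Youth dependency ratio = 3.5 / 14.0 × 100 = 25.0
Old-age dependency ratio = 5.0 / 14.0 × 100 = 35.7
Total dependency ratio = (3.5 + 5.0) / 14.0 × 100 = 8.5 / 14.0 × 100 = 60.7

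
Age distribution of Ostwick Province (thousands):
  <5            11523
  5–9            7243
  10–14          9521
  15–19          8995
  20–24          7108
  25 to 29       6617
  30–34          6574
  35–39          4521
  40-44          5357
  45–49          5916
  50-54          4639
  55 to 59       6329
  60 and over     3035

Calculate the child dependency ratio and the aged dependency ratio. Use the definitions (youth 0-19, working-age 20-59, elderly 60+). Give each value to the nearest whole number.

Youth dependency ratio: 79
Old-age dependency ratio: 6

0–19: 11523 + 7243 + 9521 + 8995 = 37282
20–59: 7108 + 6617 + 6574 + 4521 + 5357 + 5916 + 4639 + 6329 = 47061
60+: 3035
Youth dependency ratio = 37282 / 47061 × 100 = 79
Old-age dependency ratio = 3035 / 47061 × 100 = 6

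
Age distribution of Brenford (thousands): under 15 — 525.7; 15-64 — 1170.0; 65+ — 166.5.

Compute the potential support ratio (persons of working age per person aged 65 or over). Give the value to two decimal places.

Potential support ratio: 7.03

Potential support ratio = 1170.0 / 166.5 = 7.03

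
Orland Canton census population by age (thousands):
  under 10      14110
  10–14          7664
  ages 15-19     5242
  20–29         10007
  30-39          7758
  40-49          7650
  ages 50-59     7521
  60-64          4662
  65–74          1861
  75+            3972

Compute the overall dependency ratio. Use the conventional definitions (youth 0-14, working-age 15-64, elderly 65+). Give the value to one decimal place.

Total dependency ratio: 64.4

0–14: 14110 + 7664 = 21774
15–64: 5242 + 10007 + 7758 + 7650 + 7521 + 4662 = 42840
65+: 1861 + 3972 = 5833
Total dependency ratio = (21774 + 5833) / 42840 × 100 = 27607 / 42840 × 100 = 64.4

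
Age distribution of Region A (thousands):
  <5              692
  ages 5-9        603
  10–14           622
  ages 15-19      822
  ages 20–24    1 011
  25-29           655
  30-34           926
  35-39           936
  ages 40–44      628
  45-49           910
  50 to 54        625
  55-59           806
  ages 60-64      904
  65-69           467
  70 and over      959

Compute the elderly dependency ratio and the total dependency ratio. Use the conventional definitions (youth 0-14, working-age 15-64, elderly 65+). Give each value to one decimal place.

0–14: 692 + 603 + 622 = 1 917
15–64: 822 + 1 011 + 655 + 926 + 936 + 628 + 910 + 625 + 806 + 904 = 8 223
65+: 467 + 959 = 1 426
Old-age dependency ratio = 1 426 / 8 223 × 100 = 17.3
Total dependency ratio = (1 917 + 1 426) / 8 223 × 100 = 3 343 / 8 223 × 100 = 40.7

Old-age dependency ratio: 17.3
Total dependency ratio: 40.7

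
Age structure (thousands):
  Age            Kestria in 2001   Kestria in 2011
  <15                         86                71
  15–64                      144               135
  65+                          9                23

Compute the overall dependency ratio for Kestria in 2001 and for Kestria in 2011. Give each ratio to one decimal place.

Kestria in 2001: 66.0
Kestria in 2011: 69.6

Kestria in 2001: (86 + 9) / 144 × 100 = 95 / 144 × 100 = 66.0
Kestria in 2011: (71 + 23) / 135 × 100 = 94 / 135 × 100 = 69.6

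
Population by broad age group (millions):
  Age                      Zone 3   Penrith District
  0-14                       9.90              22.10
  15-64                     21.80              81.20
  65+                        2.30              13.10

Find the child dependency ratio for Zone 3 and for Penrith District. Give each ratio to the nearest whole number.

Zone 3: 9.90 / 21.80 × 100 = 45
Penrith District: 22.10 / 81.20 × 100 = 27

Zone 3: 45
Penrith District: 27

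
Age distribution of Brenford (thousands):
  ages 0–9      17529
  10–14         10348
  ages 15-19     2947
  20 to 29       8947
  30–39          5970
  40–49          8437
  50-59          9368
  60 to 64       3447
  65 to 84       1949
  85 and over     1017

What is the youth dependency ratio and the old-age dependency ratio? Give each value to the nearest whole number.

0–14: 17529 + 10348 = 27877
15–64: 2947 + 8947 + 5970 + 8437 + 9368 + 3447 = 39116
65+: 1949 + 1017 = 2966
Youth dependency ratio = 27877 / 39116 × 100 = 71
Old-age dependency ratio = 2966 / 39116 × 100 = 8

Youth dependency ratio: 71
Old-age dependency ratio: 8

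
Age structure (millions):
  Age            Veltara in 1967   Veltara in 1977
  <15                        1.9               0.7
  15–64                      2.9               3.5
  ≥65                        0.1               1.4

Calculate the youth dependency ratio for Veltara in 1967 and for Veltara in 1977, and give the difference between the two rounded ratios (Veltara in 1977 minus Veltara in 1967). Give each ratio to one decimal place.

Veltara in 1967: 1.9 / 2.9 × 100 = 65.5
Veltara in 1977: 0.7 / 3.5 × 100 = 20.0

Veltara in 1967: 65.5
Veltara in 1977: 20.0
Difference: -45.5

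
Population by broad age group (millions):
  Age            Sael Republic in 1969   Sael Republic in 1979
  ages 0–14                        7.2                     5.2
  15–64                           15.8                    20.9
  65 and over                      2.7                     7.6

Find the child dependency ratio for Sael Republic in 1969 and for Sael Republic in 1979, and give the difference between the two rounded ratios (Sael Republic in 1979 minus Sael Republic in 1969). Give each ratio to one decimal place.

Sael Republic in 1969: 45.6
Sael Republic in 1979: 24.9
Difference: -20.7

Sael Republic in 1969: 7.2 / 15.8 × 100 = 45.6
Sael Republic in 1979: 5.2 / 20.9 × 100 = 24.9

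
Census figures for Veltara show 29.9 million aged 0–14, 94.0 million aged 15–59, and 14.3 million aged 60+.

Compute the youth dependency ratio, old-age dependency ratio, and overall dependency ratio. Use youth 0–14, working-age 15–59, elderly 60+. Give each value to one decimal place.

Youth dependency ratio = 29.9 / 94.0 × 100 = 31.8
Old-age dependency ratio = 14.3 / 94.0 × 100 = 15.2
Total dependency ratio = (29.9 + 14.3) / 94.0 × 100 = 44.2 / 94.0 × 100 = 47.0

Youth dependency ratio: 31.8
Old-age dependency ratio: 15.2
Total dependency ratio: 47.0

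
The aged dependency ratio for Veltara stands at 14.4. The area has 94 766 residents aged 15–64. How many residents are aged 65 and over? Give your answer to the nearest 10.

Old-age dependency ratio = elderly / working-age × 100
14.4 = E / 94 766 × 100
⇒ 13 650

Aged 65 and over: 13 650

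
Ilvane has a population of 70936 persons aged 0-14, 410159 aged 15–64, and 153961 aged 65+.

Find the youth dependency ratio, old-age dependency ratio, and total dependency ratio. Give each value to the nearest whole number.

Youth dependency ratio = 70936 / 410159 × 100 = 17
Old-age dependency ratio = 153961 / 410159 × 100 = 38
Total dependency ratio = (70936 + 153961) / 410159 × 100 = 224897 / 410159 × 100 = 55

Youth dependency ratio: 17
Old-age dependency ratio: 38
Total dependency ratio: 55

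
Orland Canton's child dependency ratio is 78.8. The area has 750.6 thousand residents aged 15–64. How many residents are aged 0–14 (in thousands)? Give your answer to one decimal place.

Aged 0–14: 591.5

Youth dependency ratio = youth / working-age × 100
78.8 = Y / 750.6 × 100
⇒ 591.5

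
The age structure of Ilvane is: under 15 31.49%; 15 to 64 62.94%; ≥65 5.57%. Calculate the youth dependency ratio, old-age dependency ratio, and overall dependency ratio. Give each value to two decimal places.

Youth dependency ratio = 31.49 / 62.94 × 100 = 50.03
Old-age dependency ratio = 5.57 / 62.94 × 100 = 8.85
Total dependency ratio = (31.49 + 5.57) / 62.94 × 100 = 37.06 / 62.94 × 100 = 58.88

Youth dependency ratio: 50.03
Old-age dependency ratio: 8.85
Total dependency ratio: 58.88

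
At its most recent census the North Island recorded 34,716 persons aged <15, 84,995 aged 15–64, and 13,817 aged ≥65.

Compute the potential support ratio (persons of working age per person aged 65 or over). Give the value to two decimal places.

Potential support ratio = 84,995 / 13,817 = 6.15

Potential support ratio: 6.15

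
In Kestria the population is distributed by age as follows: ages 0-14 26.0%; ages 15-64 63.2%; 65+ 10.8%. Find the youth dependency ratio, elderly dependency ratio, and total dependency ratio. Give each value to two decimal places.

Youth dependency ratio: 41.14
Old-age dependency ratio: 17.09
Total dependency ratio: 58.23

Youth dependency ratio = 26.0 / 63.2 × 100 = 41.14
Old-age dependency ratio = 10.8 / 63.2 × 100 = 17.09
Total dependency ratio = (26.0 + 10.8) / 63.2 × 100 = 36.8 / 63.2 × 100 = 58.23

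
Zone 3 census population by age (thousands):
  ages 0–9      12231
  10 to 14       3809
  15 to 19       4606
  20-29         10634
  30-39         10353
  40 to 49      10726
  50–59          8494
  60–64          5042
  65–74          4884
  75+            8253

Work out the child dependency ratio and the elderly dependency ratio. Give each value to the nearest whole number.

0–14: 12231 + 3809 = 16040
15–64: 4606 + 10634 + 10353 + 10726 + 8494 + 5042 = 49855
65+: 4884 + 8253 = 13137
Youth dependency ratio = 16040 / 49855 × 100 = 32
Old-age dependency ratio = 13137 / 49855 × 100 = 26

Youth dependency ratio: 32
Old-age dependency ratio: 26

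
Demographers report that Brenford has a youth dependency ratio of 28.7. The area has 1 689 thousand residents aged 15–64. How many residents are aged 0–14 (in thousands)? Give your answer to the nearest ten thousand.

Youth dependency ratio = youth / working-age × 100
28.7 = Y / 1 689 × 100
⇒ 480

Aged 0–14: 480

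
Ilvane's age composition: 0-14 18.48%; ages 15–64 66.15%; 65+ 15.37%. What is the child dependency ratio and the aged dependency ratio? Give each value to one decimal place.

Youth dependency ratio: 27.9
Old-age dependency ratio: 23.2

Youth dependency ratio = 18.48 / 66.15 × 100 = 27.9
Old-age dependency ratio = 15.37 / 66.15 × 100 = 23.2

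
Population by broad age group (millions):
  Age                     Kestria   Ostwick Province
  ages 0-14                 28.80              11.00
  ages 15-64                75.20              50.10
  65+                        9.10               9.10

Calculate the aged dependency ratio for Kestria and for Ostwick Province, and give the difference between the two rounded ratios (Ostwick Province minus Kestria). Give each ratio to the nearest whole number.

Kestria: 12
Ostwick Province: 18
Difference: +6

Kestria: 9.10 / 75.20 × 100 = 12
Ostwick Province: 9.10 / 50.10 × 100 = 18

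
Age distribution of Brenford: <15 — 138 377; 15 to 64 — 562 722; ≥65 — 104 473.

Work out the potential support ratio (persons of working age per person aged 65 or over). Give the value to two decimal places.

Potential support ratio = 562 722 / 104 473 = 5.39

Potential support ratio: 5.39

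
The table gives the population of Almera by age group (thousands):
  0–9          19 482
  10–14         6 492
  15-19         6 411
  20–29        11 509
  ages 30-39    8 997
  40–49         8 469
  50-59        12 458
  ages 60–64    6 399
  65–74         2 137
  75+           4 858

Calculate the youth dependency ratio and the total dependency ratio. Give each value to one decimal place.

0–14: 19 482 + 6 492 = 25 974
15–64: 6 411 + 11 509 + 8 997 + 8 469 + 12 458 + 6 399 = 54 243
65+: 2 137 + 4 858 = 6 995
Youth dependency ratio = 25 974 / 54 243 × 100 = 47.9
Total dependency ratio = (25 974 + 6 995) / 54 243 × 100 = 32 969 / 54 243 × 100 = 60.8

Youth dependency ratio: 47.9
Total dependency ratio: 60.8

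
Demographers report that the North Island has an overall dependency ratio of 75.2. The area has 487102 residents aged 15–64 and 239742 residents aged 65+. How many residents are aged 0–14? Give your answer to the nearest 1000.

Aged 0–14: 127000

Total dependency ratio = (youth + elderly) / working-age × 100
75.2 = (Y + 239742) / 487102 × 100
⇒ 127000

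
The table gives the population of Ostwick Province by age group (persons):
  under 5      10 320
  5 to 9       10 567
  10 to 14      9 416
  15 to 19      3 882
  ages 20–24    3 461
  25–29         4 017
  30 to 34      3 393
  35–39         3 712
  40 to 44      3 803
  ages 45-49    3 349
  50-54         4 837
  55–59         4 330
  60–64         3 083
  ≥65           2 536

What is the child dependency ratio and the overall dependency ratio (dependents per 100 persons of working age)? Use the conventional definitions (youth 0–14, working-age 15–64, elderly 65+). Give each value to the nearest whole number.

0–14: 10 320 + 10 567 + 9 416 = 30 303
15–64: 3 882 + 3 461 + 4 017 + 3 393 + 3 712 + 3 803 + 3 349 + 4 837 + 4 330 + 3 083 = 37 867
65+: 2 536
Youth dependency ratio = 30 303 / 37 867 × 100 = 80
Total dependency ratio = (30 303 + 2 536) / 37 867 × 100 = 32 839 / 37 867 × 100 = 87

Youth dependency ratio: 80
Total dependency ratio: 87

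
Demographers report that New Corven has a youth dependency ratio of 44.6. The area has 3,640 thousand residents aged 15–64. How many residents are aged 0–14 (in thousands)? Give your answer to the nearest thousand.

Aged 0–14: 1,623

Youth dependency ratio = youth / working-age × 100
44.6 = Y / 3,640 × 100
⇒ 1,623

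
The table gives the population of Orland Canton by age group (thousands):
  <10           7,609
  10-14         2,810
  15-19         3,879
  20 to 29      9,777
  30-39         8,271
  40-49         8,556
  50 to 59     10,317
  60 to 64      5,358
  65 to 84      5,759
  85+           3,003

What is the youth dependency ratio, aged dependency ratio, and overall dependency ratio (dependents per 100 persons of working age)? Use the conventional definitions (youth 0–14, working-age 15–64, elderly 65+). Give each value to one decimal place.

Youth dependency ratio: 22.6
Old-age dependency ratio: 19.0
Total dependency ratio: 41.6

0–14: 7,609 + 2,810 = 10,419
15–64: 3,879 + 9,777 + 8,271 + 8,556 + 10,317 + 5,358 = 46,158
65+: 5,759 + 3,003 = 8,762
Youth dependency ratio = 10,419 / 46,158 × 100 = 22.6
Old-age dependency ratio = 8,762 / 46,158 × 100 = 19.0
Total dependency ratio = (10,419 + 8,762) / 46,158 × 100 = 19,181 / 46,158 × 100 = 41.6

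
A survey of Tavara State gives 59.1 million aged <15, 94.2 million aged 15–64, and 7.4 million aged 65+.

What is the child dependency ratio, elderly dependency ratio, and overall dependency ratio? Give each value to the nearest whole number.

Youth dependency ratio: 63
Old-age dependency ratio: 8
Total dependency ratio: 71

Youth dependency ratio = 59.1 / 94.2 × 100 = 63
Old-age dependency ratio = 7.4 / 94.2 × 100 = 8
Total dependency ratio = (59.1 + 7.4) / 94.2 × 100 = 66.5 / 94.2 × 100 = 71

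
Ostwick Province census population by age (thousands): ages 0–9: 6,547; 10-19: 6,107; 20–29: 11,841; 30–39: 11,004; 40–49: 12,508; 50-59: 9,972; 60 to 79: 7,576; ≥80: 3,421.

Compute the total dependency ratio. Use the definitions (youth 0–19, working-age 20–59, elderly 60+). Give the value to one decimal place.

Total dependency ratio: 52.2

0–19: 6,547 + 6,107 = 12,654
20–59: 11,841 + 11,004 + 12,508 + 9,972 = 45,325
60+: 7,576 + 3,421 = 10,997
Total dependency ratio = (12,654 + 10,997) / 45,325 × 100 = 23,651 / 45,325 × 100 = 52.2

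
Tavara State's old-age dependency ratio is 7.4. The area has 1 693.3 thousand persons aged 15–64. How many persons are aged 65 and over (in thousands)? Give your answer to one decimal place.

Old-age dependency ratio = elderly / working-age × 100
7.4 = E / 1 693.3 × 100
⇒ 125.3

Aged 65 and over: 125.3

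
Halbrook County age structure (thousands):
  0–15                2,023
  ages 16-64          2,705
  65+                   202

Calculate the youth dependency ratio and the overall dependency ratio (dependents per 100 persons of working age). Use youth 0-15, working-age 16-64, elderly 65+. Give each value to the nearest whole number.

Youth dependency ratio = 2,023 / 2,705 × 100 = 75
Total dependency ratio = (2,023 + 202) / 2,705 × 100 = 2,225 / 2,705 × 100 = 82

Youth dependency ratio: 75
Total dependency ratio: 82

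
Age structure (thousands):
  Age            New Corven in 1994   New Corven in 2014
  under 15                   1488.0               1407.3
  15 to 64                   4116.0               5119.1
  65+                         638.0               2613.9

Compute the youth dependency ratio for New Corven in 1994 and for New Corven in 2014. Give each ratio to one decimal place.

New Corven in 1994: 36.2
New Corven in 2014: 27.5

New Corven in 1994: 1488.0 / 4116.0 × 100 = 36.2
New Corven in 2014: 1407.3 / 5119.1 × 100 = 27.5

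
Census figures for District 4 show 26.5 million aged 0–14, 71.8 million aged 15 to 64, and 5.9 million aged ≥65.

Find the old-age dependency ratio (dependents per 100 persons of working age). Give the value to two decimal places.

Old-age dependency ratio = 5.9 / 71.8 × 100 = 8.22

Old-age dependency ratio: 8.22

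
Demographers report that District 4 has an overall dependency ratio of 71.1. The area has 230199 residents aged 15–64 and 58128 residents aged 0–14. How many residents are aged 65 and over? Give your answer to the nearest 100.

Aged 65 and over: 105500

Total dependency ratio = (youth + elderly) / working-age × 100
71.1 = (58128 + E) / 230199 × 100
⇒ 105500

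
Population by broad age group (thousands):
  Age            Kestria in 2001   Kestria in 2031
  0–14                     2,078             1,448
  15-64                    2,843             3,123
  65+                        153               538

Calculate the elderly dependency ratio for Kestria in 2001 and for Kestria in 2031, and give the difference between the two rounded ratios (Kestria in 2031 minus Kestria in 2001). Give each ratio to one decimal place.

Kestria in 2001: 153 / 2,843 × 100 = 5.4
Kestria in 2031: 538 / 3,123 × 100 = 17.2

Kestria in 2001: 5.4
Kestria in 2031: 17.2
Difference: +11.8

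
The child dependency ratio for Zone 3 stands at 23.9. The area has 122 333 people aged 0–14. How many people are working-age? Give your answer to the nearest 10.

Working-age: 511 850

Youth dependency ratio = youth / working-age × 100
23.9 = 122 333 / W × 100
⇒ 511 850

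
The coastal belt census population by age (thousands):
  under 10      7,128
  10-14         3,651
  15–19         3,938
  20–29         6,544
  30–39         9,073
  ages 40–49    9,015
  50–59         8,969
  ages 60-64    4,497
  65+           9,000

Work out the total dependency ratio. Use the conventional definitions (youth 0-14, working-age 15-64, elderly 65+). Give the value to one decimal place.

Total dependency ratio: 47.1

0–14: 7,128 + 3,651 = 10,779
15–64: 3,938 + 6,544 + 9,073 + 9,015 + 8,969 + 4,497 = 42,036
65+: 9,000
Total dependency ratio = (10,779 + 9,000) / 42,036 × 100 = 19,779 / 42,036 × 100 = 47.1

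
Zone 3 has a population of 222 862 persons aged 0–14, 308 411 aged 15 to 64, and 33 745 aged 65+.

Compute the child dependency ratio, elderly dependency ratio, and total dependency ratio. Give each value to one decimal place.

Youth dependency ratio = 222 862 / 308 411 × 100 = 72.3
Old-age dependency ratio = 33 745 / 308 411 × 100 = 10.9
Total dependency ratio = (222 862 + 33 745) / 308 411 × 100 = 256 607 / 308 411 × 100 = 83.2

Youth dependency ratio: 72.3
Old-age dependency ratio: 10.9
Total dependency ratio: 83.2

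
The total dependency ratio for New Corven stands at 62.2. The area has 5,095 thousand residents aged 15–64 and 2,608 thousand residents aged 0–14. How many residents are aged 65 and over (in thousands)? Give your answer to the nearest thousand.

Aged 65 and over: 561

Total dependency ratio = (youth + elderly) / working-age × 100
62.2 = (2,608 + E) / 5,095 × 100
⇒ 561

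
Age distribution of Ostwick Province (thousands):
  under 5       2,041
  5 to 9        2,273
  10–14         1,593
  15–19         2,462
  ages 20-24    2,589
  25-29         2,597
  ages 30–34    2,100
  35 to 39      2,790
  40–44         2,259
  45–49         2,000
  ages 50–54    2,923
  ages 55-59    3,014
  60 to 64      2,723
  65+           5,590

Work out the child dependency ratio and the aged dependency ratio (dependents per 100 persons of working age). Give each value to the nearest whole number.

0–14: 2,041 + 2,273 + 1,593 = 5,907
15–64: 2,462 + 2,589 + 2,597 + 2,100 + 2,790 + 2,259 + 2,000 + 2,923 + 3,014 + 2,723 = 25,457
65+: 5,590
Youth dependency ratio = 5,907 / 25,457 × 100 = 23
Old-age dependency ratio = 5,590 / 25,457 × 100 = 22

Youth dependency ratio: 23
Old-age dependency ratio: 22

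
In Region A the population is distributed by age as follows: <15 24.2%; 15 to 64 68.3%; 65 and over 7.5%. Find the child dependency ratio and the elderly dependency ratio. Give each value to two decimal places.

Youth dependency ratio: 35.43
Old-age dependency ratio: 10.98

Youth dependency ratio = 24.2 / 68.3 × 100 = 35.43
Old-age dependency ratio = 7.5 / 68.3 × 100 = 10.98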